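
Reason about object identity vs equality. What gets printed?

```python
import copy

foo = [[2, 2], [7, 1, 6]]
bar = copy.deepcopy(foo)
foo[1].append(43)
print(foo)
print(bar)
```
[[2, 2], [7, 1, 6, 43]]
[[2, 2], [7, 1, 6]]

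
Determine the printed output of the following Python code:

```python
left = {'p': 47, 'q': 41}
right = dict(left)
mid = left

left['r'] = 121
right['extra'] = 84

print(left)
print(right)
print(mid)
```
{'p': 47, 'q': 41, 'r': 121}
{'p': 47, 'q': 41, 'extra': 84}
{'p': 47, 'q': 41, 'r': 121}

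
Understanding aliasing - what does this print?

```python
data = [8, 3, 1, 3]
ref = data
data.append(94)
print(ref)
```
[8, 3, 1, 3, 94]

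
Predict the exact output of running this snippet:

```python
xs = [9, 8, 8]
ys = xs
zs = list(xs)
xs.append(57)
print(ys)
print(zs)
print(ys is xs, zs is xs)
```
[9, 8, 8, 57]
[9, 8, 8]
True False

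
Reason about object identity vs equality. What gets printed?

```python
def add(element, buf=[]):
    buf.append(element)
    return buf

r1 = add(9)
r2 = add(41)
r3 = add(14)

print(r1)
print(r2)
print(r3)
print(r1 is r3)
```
[9, 41, 14]
[9, 41, 14]
[9, 41, 14]
True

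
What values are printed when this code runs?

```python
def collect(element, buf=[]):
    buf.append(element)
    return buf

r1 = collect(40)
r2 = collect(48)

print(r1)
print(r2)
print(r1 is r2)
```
[40, 48]
[40, 48]
True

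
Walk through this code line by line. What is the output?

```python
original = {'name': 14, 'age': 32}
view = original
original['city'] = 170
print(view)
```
{'name': 14, 'age': 32, 'city': 170}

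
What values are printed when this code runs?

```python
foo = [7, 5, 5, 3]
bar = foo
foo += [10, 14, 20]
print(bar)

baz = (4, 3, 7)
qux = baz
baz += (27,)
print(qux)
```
[7, 5, 5, 3, 10, 14, 20]
(4, 3, 7)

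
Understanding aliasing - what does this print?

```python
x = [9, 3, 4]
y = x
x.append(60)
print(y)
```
[9, 3, 4, 60]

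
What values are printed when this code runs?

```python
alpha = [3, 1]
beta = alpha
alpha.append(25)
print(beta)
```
[3, 1, 25]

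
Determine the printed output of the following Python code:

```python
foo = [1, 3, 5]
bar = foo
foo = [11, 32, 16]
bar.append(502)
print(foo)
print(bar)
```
[11, 32, 16]
[1, 3, 5, 502]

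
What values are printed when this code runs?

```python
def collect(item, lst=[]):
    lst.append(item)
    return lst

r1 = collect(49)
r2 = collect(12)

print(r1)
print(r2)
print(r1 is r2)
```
[49, 12]
[49, 12]
True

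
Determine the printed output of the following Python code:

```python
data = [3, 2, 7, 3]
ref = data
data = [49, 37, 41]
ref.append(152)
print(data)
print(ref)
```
[49, 37, 41]
[3, 2, 7, 3, 152]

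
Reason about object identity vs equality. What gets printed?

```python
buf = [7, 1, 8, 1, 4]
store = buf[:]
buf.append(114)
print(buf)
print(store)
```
[7, 1, 8, 1, 4, 114]
[7, 1, 8, 1, 4]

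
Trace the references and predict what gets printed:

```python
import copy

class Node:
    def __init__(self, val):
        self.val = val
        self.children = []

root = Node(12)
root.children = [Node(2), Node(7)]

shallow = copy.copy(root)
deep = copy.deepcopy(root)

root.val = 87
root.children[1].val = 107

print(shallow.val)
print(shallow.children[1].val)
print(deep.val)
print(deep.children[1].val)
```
12
107
12
7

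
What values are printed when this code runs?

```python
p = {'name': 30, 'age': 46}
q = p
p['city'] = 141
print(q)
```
{'name': 30, 'age': 46, 'city': 141}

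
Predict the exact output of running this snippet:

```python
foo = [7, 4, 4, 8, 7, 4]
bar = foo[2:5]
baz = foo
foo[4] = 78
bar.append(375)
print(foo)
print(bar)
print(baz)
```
[7, 4, 4, 8, 78, 4]
[4, 8, 7, 375]
[7, 4, 4, 8, 78, 4]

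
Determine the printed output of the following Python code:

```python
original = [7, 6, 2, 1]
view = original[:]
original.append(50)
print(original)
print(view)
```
[7, 6, 2, 1, 50]
[7, 6, 2, 1]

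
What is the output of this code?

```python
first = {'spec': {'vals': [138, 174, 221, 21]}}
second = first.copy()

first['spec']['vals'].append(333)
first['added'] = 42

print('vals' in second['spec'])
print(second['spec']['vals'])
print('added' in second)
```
True
[138, 174, 221, 21, 333]
False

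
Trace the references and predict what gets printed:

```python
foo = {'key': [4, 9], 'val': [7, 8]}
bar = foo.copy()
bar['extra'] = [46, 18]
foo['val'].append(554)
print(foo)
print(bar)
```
{'key': [4, 9], 'val': [7, 8, 554]}
{'key': [4, 9], 'val': [7, 8, 554], 'extra': [46, 18]}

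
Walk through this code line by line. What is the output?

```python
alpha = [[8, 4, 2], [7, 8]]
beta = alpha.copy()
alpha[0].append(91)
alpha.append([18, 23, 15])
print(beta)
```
[[8, 4, 2, 91], [7, 8]]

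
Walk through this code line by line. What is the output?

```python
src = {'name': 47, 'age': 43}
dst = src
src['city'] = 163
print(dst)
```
{'name': 47, 'age': 43, 'city': 163}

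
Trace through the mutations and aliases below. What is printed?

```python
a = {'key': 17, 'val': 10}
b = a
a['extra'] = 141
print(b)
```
{'key': 17, 'val': 10, 'extra': 141}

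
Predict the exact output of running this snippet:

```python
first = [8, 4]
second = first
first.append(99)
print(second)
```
[8, 4, 99]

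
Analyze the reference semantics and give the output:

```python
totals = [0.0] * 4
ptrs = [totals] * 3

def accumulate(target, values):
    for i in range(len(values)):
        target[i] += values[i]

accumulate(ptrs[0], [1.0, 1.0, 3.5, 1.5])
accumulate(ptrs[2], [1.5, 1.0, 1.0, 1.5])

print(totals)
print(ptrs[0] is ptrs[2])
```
[2.5, 2.0, 4.5, 3.0]
True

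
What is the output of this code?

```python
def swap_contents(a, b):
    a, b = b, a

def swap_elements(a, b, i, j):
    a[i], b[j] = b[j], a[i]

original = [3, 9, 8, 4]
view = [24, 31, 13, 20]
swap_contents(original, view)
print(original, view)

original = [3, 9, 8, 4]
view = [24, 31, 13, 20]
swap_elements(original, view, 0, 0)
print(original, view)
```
[3, 9, 8, 4] [24, 31, 13, 20]
[24, 9, 8, 4] [3, 31, 13, 20]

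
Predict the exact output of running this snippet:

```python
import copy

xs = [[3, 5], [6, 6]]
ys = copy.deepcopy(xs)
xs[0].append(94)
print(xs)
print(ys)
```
[[3, 5, 94], [6, 6]]
[[3, 5], [6, 6]]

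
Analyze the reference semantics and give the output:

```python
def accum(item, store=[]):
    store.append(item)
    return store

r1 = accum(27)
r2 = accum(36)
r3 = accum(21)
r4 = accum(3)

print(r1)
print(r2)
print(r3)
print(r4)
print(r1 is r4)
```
[27, 36, 21, 3]
[27, 36, 21, 3]
[27, 36, 21, 3]
[27, 36, 21, 3]
True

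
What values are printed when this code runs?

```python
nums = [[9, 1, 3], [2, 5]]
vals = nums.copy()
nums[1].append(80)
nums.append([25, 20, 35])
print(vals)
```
[[9, 1, 3], [2, 5, 80]]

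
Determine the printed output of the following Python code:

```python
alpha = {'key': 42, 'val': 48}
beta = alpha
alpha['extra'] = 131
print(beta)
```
{'key': 42, 'val': 48, 'extra': 131}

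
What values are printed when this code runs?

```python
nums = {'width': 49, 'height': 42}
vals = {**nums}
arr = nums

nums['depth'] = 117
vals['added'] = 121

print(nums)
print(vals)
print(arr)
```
{'width': 49, 'height': 42, 'depth': 117}
{'width': 49, 'height': 42, 'added': 121}
{'width': 49, 'height': 42, 'depth': 117}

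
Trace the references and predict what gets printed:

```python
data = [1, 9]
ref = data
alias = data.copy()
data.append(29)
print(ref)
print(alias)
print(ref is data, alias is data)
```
[1, 9, 29]
[1, 9]
True False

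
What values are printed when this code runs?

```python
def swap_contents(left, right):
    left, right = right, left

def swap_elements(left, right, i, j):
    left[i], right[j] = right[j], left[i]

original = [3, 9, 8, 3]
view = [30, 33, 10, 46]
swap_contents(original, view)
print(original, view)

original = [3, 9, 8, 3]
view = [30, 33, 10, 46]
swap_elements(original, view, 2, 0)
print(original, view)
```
[3, 9, 8, 3] [30, 33, 10, 46]
[3, 9, 30, 3] [8, 33, 10, 46]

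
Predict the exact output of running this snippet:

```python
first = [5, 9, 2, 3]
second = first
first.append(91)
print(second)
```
[5, 9, 2, 3, 91]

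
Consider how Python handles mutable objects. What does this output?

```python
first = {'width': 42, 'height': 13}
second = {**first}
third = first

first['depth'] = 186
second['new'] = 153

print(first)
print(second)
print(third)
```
{'width': 42, 'height': 13, 'depth': 186}
{'width': 42, 'height': 13, 'new': 153}
{'width': 42, 'height': 13, 'depth': 186}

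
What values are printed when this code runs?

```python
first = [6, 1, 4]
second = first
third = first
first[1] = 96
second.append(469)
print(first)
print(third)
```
[6, 96, 4, 469]
[6, 96, 4, 469]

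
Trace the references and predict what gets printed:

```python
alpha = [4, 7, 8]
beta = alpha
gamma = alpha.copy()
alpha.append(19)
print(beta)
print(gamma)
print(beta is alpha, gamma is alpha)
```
[4, 7, 8, 19]
[4, 7, 8]
True False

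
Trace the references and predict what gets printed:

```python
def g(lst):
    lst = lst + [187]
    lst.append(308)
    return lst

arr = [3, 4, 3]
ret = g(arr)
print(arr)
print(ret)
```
[3, 4, 3]
[3, 4, 3, 187, 308]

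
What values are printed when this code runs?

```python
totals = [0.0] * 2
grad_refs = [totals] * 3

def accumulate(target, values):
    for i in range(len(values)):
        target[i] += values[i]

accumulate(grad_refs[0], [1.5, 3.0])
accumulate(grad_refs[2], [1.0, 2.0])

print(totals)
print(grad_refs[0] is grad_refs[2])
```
[2.5, 5.0]
True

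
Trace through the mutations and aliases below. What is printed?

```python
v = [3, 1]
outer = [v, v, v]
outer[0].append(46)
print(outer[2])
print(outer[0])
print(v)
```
[3, 1, 46]
[3, 1, 46]
[3, 1, 46]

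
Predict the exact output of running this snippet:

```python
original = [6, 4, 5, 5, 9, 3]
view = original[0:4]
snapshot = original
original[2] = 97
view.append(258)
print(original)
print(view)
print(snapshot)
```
[6, 4, 97, 5, 9, 3]
[6, 4, 5, 5, 258]
[6, 4, 97, 5, 9, 3]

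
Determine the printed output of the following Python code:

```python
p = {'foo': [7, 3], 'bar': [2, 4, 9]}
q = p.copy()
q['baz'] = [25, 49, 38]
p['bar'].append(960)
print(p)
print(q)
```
{'foo': [7, 3], 'bar': [2, 4, 9, 960]}
{'foo': [7, 3], 'bar': [2, 4, 9, 960], 'baz': [25, 49, 38]}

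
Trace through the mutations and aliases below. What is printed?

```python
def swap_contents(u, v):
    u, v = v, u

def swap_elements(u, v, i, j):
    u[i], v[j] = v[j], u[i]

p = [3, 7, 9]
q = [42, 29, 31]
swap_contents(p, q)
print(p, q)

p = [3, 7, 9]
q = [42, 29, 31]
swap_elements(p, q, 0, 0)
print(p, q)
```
[3, 7, 9] [42, 29, 31]
[42, 7, 9] [3, 29, 31]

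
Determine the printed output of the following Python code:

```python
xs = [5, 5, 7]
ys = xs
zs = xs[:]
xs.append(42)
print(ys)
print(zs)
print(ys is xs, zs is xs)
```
[5, 5, 7, 42]
[5, 5, 7]
True False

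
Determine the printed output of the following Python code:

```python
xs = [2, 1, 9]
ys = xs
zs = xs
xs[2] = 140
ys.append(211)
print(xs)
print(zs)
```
[2, 1, 140, 211]
[2, 1, 140, 211]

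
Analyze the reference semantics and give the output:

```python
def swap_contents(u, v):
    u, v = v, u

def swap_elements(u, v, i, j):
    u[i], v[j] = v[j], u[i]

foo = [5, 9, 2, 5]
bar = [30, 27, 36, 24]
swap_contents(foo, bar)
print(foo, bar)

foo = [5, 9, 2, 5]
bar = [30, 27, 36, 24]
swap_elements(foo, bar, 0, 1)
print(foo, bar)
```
[5, 9, 2, 5] [30, 27, 36, 24]
[27, 9, 2, 5] [30, 5, 36, 24]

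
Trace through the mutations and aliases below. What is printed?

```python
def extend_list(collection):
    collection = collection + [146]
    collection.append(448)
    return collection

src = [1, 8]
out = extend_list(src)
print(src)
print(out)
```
[1, 8]
[1, 8, 146, 448]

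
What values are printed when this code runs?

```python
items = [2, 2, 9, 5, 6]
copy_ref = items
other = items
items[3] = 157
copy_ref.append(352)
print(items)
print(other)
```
[2, 2, 9, 157, 6, 352]
[2, 2, 9, 157, 6, 352]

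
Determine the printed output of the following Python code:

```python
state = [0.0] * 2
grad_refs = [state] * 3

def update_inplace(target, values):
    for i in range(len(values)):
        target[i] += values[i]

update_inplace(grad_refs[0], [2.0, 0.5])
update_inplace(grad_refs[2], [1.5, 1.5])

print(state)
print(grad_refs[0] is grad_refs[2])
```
[3.5, 2.0]
True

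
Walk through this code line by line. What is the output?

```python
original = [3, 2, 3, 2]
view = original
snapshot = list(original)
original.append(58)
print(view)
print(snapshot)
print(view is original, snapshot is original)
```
[3, 2, 3, 2, 58]
[3, 2, 3, 2]
True False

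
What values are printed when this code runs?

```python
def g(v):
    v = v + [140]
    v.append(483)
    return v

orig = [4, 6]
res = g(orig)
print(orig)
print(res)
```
[4, 6]
[4, 6, 140, 483]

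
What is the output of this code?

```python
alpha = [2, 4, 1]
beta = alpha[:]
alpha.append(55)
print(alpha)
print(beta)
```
[2, 4, 1, 55]
[2, 4, 1]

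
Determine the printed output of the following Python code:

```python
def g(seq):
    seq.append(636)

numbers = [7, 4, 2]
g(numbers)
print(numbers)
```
[7, 4, 2, 636]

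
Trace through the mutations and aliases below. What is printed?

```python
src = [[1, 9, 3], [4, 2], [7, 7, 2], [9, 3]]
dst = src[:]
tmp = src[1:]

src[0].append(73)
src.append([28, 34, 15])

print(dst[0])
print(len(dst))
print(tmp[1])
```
[1, 9, 3, 73]
4
[7, 7, 2]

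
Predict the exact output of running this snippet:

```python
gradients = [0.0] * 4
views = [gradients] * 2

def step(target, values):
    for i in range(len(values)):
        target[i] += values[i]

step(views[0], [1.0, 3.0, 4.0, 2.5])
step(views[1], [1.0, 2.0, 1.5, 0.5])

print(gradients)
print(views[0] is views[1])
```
[2.0, 5.0, 5.5, 3.0]
True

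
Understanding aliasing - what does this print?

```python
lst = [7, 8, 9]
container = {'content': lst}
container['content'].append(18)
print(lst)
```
[7, 8, 9, 18]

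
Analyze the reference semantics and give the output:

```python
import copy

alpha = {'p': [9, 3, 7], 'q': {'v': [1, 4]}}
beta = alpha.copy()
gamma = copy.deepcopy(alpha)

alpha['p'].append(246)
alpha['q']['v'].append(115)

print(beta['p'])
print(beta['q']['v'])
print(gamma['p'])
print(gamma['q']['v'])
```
[9, 3, 7, 246]
[1, 4, 115]
[9, 3, 7]
[1, 4]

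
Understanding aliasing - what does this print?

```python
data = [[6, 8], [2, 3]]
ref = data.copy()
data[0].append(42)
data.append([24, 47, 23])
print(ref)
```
[[6, 8, 42], [2, 3]]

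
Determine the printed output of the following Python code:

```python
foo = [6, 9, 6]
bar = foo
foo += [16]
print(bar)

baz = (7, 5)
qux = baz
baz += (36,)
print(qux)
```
[6, 9, 6, 16]
(7, 5)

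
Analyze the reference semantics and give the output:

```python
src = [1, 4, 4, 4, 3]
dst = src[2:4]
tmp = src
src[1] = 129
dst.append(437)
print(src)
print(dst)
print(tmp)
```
[1, 129, 4, 4, 3]
[4, 4, 437]
[1, 129, 4, 4, 3]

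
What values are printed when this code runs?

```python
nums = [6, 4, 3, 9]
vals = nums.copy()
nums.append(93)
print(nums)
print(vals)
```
[6, 4, 3, 9, 93]
[6, 4, 3, 9]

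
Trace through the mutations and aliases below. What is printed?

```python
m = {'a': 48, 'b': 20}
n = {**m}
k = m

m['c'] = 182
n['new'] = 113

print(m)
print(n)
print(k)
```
{'a': 48, 'b': 20, 'c': 182}
{'a': 48, 'b': 20, 'new': 113}
{'a': 48, 'b': 20, 'c': 182}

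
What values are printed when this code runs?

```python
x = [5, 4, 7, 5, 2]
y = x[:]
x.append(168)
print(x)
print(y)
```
[5, 4, 7, 5, 2, 168]
[5, 4, 7, 5, 2]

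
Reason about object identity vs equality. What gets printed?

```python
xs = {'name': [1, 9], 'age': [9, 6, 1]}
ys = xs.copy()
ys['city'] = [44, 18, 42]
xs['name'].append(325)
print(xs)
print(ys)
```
{'name': [1, 9, 325], 'age': [9, 6, 1]}
{'name': [1, 9, 325], 'age': [9, 6, 1], 'city': [44, 18, 42]}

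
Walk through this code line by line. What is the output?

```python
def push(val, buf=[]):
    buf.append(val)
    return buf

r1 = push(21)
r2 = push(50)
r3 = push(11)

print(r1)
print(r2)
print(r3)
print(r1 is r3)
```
[21, 50, 11]
[21, 50, 11]
[21, 50, 11]
True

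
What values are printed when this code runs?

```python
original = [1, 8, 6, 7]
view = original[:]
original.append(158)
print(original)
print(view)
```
[1, 8, 6, 7, 158]
[1, 8, 6, 7]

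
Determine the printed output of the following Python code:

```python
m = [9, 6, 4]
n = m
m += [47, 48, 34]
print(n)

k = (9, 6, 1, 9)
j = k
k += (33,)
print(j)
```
[9, 6, 4, 47, 48, 34]
(9, 6, 1, 9)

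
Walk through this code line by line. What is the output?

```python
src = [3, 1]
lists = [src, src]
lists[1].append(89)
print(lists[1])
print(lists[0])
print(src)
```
[3, 1, 89]
[3, 1, 89]
[3, 1, 89]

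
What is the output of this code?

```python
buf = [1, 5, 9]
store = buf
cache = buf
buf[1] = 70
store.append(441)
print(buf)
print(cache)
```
[1, 70, 9, 441]
[1, 70, 9, 441]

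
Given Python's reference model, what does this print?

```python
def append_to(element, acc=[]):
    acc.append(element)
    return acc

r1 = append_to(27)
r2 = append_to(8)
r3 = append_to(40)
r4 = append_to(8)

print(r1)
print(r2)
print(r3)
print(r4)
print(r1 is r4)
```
[27, 8, 40, 8]
[27, 8, 40, 8]
[27, 8, 40, 8]
[27, 8, 40, 8]
True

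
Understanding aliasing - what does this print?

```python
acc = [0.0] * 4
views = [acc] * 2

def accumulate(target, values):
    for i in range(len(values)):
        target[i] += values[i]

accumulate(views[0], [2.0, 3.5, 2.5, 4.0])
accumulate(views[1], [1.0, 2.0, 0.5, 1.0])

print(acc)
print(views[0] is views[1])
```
[3.0, 5.5, 3.0, 5.0]
True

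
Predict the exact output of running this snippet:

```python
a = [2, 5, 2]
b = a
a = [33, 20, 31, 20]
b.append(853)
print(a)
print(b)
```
[33, 20, 31, 20]
[2, 5, 2, 853]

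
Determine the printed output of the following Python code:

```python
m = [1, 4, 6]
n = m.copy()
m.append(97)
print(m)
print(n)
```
[1, 4, 6, 97]
[1, 4, 6]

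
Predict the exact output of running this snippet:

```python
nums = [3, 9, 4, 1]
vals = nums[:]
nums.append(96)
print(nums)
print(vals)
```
[3, 9, 4, 1, 96]
[3, 9, 4, 1]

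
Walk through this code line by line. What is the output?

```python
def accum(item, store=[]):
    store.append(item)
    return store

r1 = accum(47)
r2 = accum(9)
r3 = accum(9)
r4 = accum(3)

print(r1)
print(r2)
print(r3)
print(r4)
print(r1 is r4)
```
[47, 9, 9, 3]
[47, 9, 9, 3]
[47, 9, 9, 3]
[47, 9, 9, 3]
True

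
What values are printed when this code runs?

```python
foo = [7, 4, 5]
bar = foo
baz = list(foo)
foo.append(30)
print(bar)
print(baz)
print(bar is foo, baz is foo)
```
[7, 4, 5, 30]
[7, 4, 5]
True False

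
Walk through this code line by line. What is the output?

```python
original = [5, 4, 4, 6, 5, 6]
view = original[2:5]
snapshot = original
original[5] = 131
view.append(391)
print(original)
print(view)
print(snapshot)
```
[5, 4, 4, 6, 5, 131]
[4, 6, 5, 391]
[5, 4, 4, 6, 5, 131]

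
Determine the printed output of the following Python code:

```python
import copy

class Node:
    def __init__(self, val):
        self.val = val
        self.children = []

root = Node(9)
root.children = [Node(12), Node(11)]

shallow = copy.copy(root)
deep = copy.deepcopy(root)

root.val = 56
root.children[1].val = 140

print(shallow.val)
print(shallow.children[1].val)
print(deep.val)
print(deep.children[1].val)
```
9
140
9
11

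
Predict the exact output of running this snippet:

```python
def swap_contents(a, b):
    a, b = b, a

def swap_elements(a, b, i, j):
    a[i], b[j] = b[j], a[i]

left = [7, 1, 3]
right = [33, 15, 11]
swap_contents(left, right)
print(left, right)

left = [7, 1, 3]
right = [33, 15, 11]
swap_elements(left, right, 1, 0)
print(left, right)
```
[7, 1, 3] [33, 15, 11]
[7, 33, 3] [1, 15, 11]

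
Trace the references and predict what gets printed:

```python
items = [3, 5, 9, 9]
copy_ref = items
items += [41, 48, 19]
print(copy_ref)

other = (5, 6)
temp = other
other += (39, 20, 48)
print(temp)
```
[3, 5, 9, 9, 41, 48, 19]
(5, 6)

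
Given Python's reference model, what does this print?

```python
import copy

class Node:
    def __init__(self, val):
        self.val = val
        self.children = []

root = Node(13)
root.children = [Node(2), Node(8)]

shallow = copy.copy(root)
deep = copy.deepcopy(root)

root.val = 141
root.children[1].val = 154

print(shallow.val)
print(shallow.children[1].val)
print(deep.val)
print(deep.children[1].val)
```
13
154
13
8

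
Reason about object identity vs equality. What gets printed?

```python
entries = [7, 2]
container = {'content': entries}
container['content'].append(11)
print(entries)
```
[7, 2, 11]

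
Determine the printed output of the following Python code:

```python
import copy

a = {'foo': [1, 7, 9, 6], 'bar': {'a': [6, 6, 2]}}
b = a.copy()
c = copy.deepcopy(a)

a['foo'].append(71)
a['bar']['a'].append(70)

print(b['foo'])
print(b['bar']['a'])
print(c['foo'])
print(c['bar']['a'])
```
[1, 7, 9, 6, 71]
[6, 6, 2, 70]
[1, 7, 9, 6]
[6, 6, 2]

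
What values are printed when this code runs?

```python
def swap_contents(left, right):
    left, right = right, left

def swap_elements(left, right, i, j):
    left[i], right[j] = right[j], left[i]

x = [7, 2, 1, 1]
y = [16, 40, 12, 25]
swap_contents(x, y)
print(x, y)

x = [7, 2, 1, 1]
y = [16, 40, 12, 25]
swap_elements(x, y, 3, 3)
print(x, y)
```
[7, 2, 1, 1] [16, 40, 12, 25]
[7, 2, 1, 25] [16, 40, 12, 1]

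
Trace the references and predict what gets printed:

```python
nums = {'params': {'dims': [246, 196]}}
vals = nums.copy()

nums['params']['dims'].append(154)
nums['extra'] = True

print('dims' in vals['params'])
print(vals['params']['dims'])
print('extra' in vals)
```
True
[246, 196, 154]
False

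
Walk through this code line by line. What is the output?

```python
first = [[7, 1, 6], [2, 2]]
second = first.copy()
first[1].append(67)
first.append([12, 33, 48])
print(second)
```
[[7, 1, 6], [2, 2, 67]]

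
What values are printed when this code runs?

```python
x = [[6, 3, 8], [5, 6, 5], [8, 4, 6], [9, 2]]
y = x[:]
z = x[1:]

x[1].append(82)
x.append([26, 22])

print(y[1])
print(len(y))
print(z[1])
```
[5, 6, 5, 82]
4
[8, 4, 6]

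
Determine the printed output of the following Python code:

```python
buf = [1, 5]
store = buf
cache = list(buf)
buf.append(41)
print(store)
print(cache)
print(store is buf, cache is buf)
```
[1, 5, 41]
[1, 5]
True False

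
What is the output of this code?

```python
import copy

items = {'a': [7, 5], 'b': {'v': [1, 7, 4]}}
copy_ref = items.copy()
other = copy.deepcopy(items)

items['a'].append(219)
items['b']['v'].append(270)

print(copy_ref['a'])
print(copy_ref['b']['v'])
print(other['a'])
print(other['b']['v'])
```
[7, 5, 219]
[1, 7, 4, 270]
[7, 5]
[1, 7, 4]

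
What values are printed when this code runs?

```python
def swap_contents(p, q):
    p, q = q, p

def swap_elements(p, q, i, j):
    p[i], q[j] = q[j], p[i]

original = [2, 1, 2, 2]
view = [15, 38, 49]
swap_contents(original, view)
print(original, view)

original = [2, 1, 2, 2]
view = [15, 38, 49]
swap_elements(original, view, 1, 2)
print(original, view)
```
[2, 1, 2, 2] [15, 38, 49]
[2, 49, 2, 2] [15, 38, 1]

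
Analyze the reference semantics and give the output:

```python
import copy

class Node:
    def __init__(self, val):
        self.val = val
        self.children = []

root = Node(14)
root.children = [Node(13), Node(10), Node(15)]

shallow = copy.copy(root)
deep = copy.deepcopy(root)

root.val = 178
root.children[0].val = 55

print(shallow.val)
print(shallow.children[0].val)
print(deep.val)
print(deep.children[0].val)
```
14
55
14
13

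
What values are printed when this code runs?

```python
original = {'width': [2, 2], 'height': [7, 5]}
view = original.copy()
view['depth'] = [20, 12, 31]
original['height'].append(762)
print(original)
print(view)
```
{'width': [2, 2], 'height': [7, 5, 762]}
{'width': [2, 2], 'height': [7, 5, 762], 'depth': [20, 12, 31]}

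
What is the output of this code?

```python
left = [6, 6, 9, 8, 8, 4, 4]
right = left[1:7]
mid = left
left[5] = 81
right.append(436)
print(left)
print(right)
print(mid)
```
[6, 6, 9, 8, 8, 81, 4]
[6, 9, 8, 8, 4, 4, 436]
[6, 6, 9, 8, 8, 81, 4]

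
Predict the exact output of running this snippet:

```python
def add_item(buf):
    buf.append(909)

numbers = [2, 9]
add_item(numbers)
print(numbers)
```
[2, 9, 909]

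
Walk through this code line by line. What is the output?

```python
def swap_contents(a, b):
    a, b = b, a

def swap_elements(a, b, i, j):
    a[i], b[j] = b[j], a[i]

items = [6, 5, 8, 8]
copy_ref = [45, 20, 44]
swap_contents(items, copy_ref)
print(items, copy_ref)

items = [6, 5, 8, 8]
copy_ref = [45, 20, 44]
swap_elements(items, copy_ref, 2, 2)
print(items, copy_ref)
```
[6, 5, 8, 8] [45, 20, 44]
[6, 5, 44, 8] [45, 20, 8]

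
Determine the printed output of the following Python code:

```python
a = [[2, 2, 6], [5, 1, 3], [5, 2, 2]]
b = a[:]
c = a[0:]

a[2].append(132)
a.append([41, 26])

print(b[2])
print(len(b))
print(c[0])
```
[5, 2, 2, 132]
3
[2, 2, 6]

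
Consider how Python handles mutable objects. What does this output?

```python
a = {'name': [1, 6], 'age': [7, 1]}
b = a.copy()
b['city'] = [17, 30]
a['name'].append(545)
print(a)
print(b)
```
{'name': [1, 6, 545], 'age': [7, 1]}
{'name': [1, 6, 545], 'age': [7, 1], 'city': [17, 30]}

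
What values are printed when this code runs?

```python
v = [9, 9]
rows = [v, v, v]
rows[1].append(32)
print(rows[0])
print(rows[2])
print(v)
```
[9, 9, 32]
[9, 9, 32]
[9, 9, 32]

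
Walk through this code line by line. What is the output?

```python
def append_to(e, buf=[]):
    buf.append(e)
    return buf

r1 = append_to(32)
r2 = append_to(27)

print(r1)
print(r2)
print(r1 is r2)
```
[32, 27]
[32, 27]
True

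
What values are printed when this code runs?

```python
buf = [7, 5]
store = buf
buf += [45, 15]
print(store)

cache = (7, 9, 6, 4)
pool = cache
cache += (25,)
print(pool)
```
[7, 5, 45, 15]
(7, 9, 6, 4)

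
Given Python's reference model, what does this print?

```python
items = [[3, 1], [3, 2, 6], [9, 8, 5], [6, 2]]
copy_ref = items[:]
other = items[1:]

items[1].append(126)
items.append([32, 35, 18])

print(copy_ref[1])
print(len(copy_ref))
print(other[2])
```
[3, 2, 6, 126]
4
[6, 2]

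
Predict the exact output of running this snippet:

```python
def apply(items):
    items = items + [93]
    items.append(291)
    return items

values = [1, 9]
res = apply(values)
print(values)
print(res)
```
[1, 9]
[1, 9, 93, 291]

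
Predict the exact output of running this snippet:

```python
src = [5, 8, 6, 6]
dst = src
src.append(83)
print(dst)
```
[5, 8, 6, 6, 83]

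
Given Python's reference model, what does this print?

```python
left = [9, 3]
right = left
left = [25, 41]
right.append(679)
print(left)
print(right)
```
[25, 41]
[9, 3, 679]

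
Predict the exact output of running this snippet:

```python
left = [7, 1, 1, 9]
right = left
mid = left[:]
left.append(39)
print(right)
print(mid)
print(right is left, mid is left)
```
[7, 1, 1, 9, 39]
[7, 1, 1, 9]
True False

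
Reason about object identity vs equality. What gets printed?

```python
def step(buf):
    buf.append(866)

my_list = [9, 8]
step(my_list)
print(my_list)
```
[9, 8, 866]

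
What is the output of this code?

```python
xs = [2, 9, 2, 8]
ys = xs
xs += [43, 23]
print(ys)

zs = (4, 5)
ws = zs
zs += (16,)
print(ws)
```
[2, 9, 2, 8, 43, 23]
(4, 5)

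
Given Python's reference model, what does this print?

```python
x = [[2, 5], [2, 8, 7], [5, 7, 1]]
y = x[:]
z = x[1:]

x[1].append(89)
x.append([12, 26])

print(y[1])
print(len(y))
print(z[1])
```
[2, 8, 7, 89]
3
[5, 7, 1]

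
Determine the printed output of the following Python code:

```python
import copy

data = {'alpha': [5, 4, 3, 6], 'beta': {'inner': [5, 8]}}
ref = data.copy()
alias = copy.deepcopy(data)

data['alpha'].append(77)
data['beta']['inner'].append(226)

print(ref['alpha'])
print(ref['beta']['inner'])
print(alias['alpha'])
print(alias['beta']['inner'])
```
[5, 4, 3, 6, 77]
[5, 8, 226]
[5, 4, 3, 6]
[5, 8]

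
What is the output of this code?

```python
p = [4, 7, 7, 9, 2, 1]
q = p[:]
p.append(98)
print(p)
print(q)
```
[4, 7, 7, 9, 2, 1, 98]
[4, 7, 7, 9, 2, 1]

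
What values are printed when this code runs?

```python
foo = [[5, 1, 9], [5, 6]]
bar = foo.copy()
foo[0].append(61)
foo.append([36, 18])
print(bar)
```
[[5, 1, 9, 61], [5, 6]]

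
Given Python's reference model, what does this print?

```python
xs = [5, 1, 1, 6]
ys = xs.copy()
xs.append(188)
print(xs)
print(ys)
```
[5, 1, 1, 6, 188]
[5, 1, 1, 6]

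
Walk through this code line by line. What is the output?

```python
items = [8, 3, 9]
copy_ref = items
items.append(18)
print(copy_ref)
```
[8, 3, 9, 18]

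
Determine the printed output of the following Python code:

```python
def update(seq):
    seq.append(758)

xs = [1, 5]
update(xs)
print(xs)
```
[1, 5, 758]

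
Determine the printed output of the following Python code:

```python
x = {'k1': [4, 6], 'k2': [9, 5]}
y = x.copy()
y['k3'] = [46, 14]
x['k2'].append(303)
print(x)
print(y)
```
{'k1': [4, 6], 'k2': [9, 5, 303]}
{'k1': [4, 6], 'k2': [9, 5, 303], 'k3': [46, 14]}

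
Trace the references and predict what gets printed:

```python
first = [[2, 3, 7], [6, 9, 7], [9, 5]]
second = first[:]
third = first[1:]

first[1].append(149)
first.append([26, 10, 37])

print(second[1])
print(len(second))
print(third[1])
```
[6, 9, 7, 149]
3
[9, 5]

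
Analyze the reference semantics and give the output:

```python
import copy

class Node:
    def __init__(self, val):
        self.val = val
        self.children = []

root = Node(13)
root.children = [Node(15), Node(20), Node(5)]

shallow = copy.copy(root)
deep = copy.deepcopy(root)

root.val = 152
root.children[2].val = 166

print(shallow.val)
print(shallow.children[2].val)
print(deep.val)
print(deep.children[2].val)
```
13
166
13
5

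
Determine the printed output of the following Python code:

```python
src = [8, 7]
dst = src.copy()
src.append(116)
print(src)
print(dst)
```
[8, 7, 116]
[8, 7]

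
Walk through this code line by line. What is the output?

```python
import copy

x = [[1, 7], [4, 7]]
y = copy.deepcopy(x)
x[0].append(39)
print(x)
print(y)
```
[[1, 7, 39], [4, 7]]
[[1, 7], [4, 7]]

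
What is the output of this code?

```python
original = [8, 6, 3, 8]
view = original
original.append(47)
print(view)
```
[8, 6, 3, 8, 47]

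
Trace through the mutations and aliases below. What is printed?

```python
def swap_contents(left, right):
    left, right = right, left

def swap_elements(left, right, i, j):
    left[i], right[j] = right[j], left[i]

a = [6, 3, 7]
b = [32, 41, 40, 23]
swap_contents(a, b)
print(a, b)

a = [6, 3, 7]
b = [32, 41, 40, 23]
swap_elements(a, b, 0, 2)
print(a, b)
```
[6, 3, 7] [32, 41, 40, 23]
[40, 3, 7] [32, 41, 6, 23]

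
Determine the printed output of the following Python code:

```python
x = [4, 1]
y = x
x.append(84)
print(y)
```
[4, 1, 84]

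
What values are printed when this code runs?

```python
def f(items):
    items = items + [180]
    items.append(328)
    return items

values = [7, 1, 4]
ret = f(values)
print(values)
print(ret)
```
[7, 1, 4]
[7, 1, 4, 180, 328]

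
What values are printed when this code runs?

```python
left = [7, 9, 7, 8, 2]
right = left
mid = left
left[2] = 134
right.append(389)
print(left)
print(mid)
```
[7, 9, 134, 8, 2, 389]
[7, 9, 134, 8, 2, 389]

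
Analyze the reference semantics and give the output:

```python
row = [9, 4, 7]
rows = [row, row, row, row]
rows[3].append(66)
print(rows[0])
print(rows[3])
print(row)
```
[9, 4, 7, 66]
[9, 4, 7, 66]
[9, 4, 7, 66]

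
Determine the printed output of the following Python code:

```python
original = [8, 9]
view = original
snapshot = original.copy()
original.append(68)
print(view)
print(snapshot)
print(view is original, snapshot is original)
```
[8, 9, 68]
[8, 9]
True False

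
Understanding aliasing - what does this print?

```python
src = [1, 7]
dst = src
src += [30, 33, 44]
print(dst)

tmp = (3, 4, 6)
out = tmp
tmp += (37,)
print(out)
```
[1, 7, 30, 33, 44]
(3, 4, 6)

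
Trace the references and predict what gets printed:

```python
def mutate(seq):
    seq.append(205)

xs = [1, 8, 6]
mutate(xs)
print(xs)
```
[1, 8, 6, 205]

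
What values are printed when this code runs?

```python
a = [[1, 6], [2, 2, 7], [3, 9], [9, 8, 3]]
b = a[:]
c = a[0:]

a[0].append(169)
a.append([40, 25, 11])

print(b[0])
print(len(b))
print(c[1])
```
[1, 6, 169]
4
[2, 2, 7]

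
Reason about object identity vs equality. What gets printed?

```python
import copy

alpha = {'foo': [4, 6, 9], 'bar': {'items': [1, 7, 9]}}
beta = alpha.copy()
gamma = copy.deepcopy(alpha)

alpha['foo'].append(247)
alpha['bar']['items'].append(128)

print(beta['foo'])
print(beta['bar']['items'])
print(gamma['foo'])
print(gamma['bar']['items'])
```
[4, 6, 9, 247]
[1, 7, 9, 128]
[4, 6, 9]
[1, 7, 9]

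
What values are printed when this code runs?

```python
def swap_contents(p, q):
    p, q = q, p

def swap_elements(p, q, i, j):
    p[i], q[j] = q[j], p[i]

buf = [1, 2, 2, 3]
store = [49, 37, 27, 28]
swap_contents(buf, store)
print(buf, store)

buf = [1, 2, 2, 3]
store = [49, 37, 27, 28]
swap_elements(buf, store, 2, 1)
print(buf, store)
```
[1, 2, 2, 3] [49, 37, 27, 28]
[1, 2, 37, 3] [49, 2, 27, 28]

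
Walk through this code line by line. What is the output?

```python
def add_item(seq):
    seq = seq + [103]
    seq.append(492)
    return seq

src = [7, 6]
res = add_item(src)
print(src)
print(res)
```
[7, 6]
[7, 6, 103, 492]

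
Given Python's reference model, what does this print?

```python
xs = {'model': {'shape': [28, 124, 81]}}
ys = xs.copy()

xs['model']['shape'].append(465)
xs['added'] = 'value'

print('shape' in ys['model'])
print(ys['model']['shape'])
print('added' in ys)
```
True
[28, 124, 81, 465]
False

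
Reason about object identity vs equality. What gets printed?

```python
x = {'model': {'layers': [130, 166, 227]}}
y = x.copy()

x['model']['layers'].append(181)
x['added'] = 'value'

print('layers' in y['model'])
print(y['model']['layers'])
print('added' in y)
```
True
[130, 166, 227, 181]
False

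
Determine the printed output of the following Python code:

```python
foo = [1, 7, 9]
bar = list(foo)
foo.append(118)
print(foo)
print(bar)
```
[1, 7, 9, 118]
[1, 7, 9]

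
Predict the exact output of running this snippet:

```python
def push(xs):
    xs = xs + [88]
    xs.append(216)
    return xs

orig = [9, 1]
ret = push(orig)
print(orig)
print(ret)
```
[9, 1]
[9, 1, 88, 216]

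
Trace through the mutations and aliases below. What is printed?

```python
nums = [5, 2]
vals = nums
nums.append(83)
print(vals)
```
[5, 2, 83]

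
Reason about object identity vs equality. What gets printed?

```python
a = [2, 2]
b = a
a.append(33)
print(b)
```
[2, 2, 33]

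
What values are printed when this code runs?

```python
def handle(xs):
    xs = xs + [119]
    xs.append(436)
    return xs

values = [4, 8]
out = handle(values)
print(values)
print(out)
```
[4, 8]
[4, 8, 119, 436]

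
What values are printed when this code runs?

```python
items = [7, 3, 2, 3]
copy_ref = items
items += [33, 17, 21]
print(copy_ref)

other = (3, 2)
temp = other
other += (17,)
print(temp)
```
[7, 3, 2, 3, 33, 17, 21]
(3, 2)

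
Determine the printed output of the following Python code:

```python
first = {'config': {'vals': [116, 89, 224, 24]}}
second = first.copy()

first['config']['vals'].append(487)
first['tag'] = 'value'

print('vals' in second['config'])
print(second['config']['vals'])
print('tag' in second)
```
True
[116, 89, 224, 24, 487]
False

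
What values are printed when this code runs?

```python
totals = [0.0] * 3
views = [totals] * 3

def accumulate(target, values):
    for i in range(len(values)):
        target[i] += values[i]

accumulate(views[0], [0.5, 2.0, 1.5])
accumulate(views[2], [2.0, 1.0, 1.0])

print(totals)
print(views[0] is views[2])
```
[2.5, 3.0, 2.5]
True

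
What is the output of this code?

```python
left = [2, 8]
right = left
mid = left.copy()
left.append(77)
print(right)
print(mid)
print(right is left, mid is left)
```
[2, 8, 77]
[2, 8]
True False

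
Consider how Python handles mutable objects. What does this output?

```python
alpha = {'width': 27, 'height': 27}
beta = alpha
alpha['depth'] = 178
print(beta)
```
{'width': 27, 'height': 27, 'depth': 178}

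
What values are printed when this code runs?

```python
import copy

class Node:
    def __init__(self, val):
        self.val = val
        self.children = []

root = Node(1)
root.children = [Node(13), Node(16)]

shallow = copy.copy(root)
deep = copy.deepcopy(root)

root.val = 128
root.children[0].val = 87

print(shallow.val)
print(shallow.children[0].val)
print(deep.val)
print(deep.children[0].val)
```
1
87
1
13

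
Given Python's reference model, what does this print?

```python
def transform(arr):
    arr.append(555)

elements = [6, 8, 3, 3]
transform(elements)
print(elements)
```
[6, 8, 3, 3, 555]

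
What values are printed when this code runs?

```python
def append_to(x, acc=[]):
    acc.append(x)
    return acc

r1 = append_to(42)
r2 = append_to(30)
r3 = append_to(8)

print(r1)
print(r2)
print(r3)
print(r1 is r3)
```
[42, 30, 8]
[42, 30, 8]
[42, 30, 8]
True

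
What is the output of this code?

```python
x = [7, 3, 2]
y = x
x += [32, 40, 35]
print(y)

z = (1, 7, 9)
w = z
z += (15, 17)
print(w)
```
[7, 3, 2, 32, 40, 35]
(1, 7, 9)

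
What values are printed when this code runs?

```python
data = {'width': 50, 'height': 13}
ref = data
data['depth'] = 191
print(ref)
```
{'width': 50, 'height': 13, 'depth': 191}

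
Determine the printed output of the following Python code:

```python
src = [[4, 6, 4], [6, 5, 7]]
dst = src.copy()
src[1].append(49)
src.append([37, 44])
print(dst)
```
[[4, 6, 4], [6, 5, 7, 49]]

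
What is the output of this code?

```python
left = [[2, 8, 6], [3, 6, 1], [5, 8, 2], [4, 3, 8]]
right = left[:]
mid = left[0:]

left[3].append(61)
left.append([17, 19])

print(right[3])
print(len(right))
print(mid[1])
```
[4, 3, 8, 61]
4
[3, 6, 1]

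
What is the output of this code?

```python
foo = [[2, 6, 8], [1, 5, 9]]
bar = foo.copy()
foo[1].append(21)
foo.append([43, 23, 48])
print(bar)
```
[[2, 6, 8], [1, 5, 9, 21]]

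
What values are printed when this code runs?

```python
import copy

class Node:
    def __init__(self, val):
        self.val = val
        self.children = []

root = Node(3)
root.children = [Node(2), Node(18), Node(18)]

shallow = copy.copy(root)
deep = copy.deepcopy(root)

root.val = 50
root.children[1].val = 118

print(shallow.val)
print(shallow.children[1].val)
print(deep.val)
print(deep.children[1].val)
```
3
118
3
18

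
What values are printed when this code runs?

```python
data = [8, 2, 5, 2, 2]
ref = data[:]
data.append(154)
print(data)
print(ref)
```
[8, 2, 5, 2, 2, 154]
[8, 2, 5, 2, 2]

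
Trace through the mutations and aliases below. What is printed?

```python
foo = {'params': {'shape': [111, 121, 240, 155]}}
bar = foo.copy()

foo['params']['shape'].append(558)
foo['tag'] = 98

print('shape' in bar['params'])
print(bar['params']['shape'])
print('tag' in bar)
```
True
[111, 121, 240, 155, 558]
False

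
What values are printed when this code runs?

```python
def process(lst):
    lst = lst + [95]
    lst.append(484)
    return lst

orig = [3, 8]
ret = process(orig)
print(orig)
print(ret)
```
[3, 8]
[3, 8, 95, 484]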